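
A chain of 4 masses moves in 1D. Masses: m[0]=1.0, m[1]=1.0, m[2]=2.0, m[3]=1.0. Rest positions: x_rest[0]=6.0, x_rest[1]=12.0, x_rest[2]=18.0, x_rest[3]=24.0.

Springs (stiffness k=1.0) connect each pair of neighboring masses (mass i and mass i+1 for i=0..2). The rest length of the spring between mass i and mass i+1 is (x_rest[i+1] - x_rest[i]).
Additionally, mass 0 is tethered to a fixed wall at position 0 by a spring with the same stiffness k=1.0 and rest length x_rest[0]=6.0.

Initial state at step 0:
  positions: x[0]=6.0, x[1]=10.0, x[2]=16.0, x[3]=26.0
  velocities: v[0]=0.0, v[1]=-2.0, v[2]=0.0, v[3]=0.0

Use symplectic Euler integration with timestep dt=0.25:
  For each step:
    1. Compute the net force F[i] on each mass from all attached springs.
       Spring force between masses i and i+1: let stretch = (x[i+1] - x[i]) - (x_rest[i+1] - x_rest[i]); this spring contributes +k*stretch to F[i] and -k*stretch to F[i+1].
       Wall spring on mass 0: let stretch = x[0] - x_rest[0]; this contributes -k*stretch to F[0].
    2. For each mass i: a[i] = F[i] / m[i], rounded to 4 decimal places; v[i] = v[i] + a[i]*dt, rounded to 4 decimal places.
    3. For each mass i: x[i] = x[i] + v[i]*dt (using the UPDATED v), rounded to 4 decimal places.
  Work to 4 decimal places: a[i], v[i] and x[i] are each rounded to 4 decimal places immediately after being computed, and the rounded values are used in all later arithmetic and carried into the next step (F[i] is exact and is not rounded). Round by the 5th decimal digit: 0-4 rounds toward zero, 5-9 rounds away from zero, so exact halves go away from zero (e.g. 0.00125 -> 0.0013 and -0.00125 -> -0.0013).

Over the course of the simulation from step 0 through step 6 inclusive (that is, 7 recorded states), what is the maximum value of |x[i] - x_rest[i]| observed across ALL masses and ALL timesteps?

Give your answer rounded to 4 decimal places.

Step 0: x=[6.0000 10.0000 16.0000 26.0000] v=[0.0000 -2.0000 0.0000 0.0000]
Step 1: x=[5.8750 9.6250 16.1250 25.7500] v=[-0.5000 -1.5000 0.5000 -1.0000]
Step 2: x=[5.6172 9.4219 16.3477 25.2734] v=[-1.0313 -0.8125 0.8906 -1.9063]
Step 3: x=[5.2461 9.4139 16.6329 24.6140] v=[-1.4844 -0.0322 1.1406 -2.6377]
Step 4: x=[4.8076 9.5966 16.9419 23.8308] v=[-1.7540 0.7306 1.2359 -3.1330]
Step 5: x=[4.3679 9.9390 17.2366 22.9920] v=[-1.7587 1.3697 1.1789 -3.3552]
Step 6: x=[4.0034 10.3893 17.4831 22.1685] v=[-1.4579 1.8013 0.9861 -3.2941]
Max displacement = 2.5861

Answer: 2.5861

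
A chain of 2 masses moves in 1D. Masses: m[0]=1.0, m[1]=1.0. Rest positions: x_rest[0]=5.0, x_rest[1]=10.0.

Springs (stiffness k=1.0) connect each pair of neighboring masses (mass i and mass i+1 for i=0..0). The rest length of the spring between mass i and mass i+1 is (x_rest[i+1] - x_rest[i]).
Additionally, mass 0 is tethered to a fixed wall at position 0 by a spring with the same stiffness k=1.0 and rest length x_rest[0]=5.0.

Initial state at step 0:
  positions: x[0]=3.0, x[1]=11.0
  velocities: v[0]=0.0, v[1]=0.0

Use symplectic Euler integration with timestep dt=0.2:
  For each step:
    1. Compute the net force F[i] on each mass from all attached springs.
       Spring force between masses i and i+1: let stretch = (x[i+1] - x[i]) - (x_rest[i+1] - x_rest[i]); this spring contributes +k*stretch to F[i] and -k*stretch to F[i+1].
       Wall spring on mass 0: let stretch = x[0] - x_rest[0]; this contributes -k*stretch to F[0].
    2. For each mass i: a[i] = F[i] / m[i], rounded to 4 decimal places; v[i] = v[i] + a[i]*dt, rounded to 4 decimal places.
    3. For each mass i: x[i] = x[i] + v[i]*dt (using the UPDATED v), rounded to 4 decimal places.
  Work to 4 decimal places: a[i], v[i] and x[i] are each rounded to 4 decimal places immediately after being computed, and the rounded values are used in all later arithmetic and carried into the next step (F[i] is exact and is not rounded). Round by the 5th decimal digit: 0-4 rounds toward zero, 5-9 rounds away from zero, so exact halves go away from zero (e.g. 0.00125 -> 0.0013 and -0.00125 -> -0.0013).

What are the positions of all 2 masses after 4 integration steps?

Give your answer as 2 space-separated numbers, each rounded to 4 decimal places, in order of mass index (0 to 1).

Answer: 4.7030 9.9828

Derivation:
Step 0: x=[3.0000 11.0000] v=[0.0000 0.0000]
Step 1: x=[3.2000 10.8800] v=[1.0000 -0.6000]
Step 2: x=[3.5792 10.6528] v=[1.8960 -1.1360]
Step 3: x=[4.0982 10.3427] v=[2.5949 -1.5507]
Step 4: x=[4.7030 9.9828] v=[3.0242 -1.7996]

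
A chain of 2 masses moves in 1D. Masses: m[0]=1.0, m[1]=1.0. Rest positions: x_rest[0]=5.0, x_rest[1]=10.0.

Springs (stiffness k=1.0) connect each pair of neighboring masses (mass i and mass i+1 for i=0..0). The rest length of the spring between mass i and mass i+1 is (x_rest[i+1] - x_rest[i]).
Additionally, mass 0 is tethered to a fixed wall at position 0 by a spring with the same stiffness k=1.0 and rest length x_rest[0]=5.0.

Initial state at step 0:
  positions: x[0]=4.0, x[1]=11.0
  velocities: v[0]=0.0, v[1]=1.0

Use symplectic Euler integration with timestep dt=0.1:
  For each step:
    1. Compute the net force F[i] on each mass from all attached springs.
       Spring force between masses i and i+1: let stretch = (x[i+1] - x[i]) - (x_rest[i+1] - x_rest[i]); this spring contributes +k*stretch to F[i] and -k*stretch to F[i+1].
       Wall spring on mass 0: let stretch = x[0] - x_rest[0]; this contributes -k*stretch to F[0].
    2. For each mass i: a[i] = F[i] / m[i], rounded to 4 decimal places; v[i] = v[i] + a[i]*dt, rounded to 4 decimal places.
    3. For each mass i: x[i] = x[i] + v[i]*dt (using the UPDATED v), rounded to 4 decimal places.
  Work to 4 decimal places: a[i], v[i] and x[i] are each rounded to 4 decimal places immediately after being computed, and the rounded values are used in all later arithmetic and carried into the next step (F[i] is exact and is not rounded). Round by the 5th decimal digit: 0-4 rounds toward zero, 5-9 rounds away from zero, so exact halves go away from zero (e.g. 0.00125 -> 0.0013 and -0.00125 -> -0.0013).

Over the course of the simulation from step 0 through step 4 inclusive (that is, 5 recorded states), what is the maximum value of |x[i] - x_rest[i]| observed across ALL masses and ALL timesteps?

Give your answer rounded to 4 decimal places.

Answer: 1.1975

Derivation:
Step 0: x=[4.0000 11.0000] v=[0.0000 1.0000]
Step 1: x=[4.0300 11.0800] v=[0.3000 0.8000]
Step 2: x=[4.0902 11.1395] v=[0.6020 0.5950]
Step 3: x=[4.1800 11.1785] v=[0.8979 0.3901]
Step 4: x=[4.2980 11.1975] v=[1.1798 0.1903]
Max displacement = 1.1975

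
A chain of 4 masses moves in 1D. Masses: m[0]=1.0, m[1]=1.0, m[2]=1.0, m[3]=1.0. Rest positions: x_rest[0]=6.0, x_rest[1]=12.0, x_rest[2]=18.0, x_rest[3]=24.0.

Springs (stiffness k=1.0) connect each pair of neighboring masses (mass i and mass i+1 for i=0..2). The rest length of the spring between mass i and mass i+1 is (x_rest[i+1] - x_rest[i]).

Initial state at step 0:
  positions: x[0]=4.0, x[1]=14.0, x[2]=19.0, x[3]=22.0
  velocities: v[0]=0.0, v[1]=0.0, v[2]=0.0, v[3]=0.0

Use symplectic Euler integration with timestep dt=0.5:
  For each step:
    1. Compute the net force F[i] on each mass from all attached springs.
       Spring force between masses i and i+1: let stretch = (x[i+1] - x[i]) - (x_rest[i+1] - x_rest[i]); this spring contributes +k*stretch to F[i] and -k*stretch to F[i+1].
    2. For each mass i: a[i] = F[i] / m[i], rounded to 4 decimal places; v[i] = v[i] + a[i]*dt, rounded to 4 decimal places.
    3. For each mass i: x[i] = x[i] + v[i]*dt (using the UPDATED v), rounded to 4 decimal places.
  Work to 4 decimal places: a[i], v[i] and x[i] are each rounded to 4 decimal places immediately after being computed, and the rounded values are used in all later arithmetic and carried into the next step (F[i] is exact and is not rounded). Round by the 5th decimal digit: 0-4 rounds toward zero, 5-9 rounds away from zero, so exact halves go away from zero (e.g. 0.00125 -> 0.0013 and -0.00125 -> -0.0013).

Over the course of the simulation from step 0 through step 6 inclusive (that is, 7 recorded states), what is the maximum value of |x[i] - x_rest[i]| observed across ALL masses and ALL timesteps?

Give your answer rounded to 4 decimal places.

Answer: 2.3047

Derivation:
Step 0: x=[4.0000 14.0000 19.0000 22.0000] v=[0.0000 0.0000 0.0000 0.0000]
Step 1: x=[5.0000 12.7500 18.5000 22.7500] v=[2.0000 -2.5000 -1.0000 1.5000]
Step 2: x=[6.4375 11.0000 17.6250 23.9375] v=[2.8750 -3.5000 -1.7500 2.3750]
Step 3: x=[7.5157 9.7656 16.6719 25.0469] v=[2.1563 -2.4688 -1.9063 2.2188]
Step 4: x=[7.6564 9.6953 16.0859 25.5626] v=[0.2813 -0.1406 -1.1720 1.0313]
Step 5: x=[6.8068 10.7130 16.2715 25.2091] v=[-1.6993 2.0353 0.3711 -0.7071]
Step 6: x=[5.4337 12.1438 17.3019 24.1212] v=[-2.7462 2.8615 2.0607 -2.1759]
Max displacement = 2.3047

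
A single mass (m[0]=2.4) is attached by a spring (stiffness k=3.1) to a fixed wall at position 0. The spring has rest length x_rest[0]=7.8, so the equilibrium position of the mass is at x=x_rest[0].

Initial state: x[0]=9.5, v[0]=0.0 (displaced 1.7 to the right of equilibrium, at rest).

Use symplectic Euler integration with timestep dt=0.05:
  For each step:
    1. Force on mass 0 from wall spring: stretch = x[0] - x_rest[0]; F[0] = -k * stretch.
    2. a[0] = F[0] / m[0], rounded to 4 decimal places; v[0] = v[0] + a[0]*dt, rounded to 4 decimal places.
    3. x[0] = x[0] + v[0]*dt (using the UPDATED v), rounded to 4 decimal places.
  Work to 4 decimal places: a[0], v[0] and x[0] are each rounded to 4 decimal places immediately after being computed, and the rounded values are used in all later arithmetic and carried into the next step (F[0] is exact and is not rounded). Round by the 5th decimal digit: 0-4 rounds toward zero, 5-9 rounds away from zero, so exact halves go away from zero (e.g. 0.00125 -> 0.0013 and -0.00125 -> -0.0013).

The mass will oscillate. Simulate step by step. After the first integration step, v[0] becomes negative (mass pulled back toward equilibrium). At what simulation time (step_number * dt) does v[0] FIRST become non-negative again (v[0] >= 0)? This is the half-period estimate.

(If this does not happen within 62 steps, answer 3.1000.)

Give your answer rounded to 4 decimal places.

Step 0: x=[9.5000] v=[0.0000]
Step 1: x=[9.4945] v=[-0.1098]
Step 2: x=[9.4835] v=[-0.2192]
Step 3: x=[9.4671] v=[-0.3279]
Step 4: x=[9.4453] v=[-0.4356]
Step 5: x=[9.4182] v=[-0.5419]
Step 6: x=[9.3859] v=[-0.6464]
Step 7: x=[9.3485] v=[-0.7488]
Step 8: x=[9.3061] v=[-0.8488]
Step 9: x=[9.2588] v=[-0.9461]
Step 10: x=[9.2068] v=[-1.0403]
Step 11: x=[9.1502] v=[-1.1312]
Step 12: x=[9.0893] v=[-1.2184]
Step 13: x=[9.0242] v=[-1.3017]
Step 14: x=[8.9552] v=[-1.3808]
Step 15: x=[8.8824] v=[-1.4554]
Step 16: x=[8.8061] v=[-1.5253]
Step 17: x=[8.7266] v=[-1.5903]
Step 18: x=[8.6441] v=[-1.6501]
Step 19: x=[8.5589] v=[-1.7046]
Step 20: x=[8.4712] v=[-1.7536]
Step 21: x=[8.3814] v=[-1.7970]
Step 22: x=[8.2897] v=[-1.8346]
Step 23: x=[8.1964] v=[-1.8662]
Step 24: x=[8.1018] v=[-1.8918]
Step 25: x=[8.0062] v=[-1.9113]
Step 26: x=[7.9100] v=[-1.9246]
Step 27: x=[7.8134] v=[-1.9317]
Step 28: x=[7.7168] v=[-1.9326]
Step 29: x=[7.6204] v=[-1.9272]
Step 30: x=[7.5246] v=[-1.9156]
Step 31: x=[7.4297] v=[-1.8978]
Step 32: x=[7.3360] v=[-1.8739]
Step 33: x=[7.2438] v=[-1.8439]
Step 34: x=[7.1534] v=[-1.8080]
Step 35: x=[7.0651] v=[-1.7662]
Step 36: x=[6.9792] v=[-1.7187]
Step 37: x=[6.8959] v=[-1.6657]
Step 38: x=[6.8155] v=[-1.6073]
Step 39: x=[6.7383] v=[-1.5437]
Step 40: x=[6.6645] v=[-1.4751]
Step 41: x=[6.5944] v=[-1.4018]
Step 42: x=[6.5282] v=[-1.3239]
Step 43: x=[6.4661] v=[-1.2418]
Step 44: x=[6.4083] v=[-1.1557]
Step 45: x=[6.3550] v=[-1.0658]
Step 46: x=[6.3064] v=[-0.9725]
Step 47: x=[6.2626] v=[-0.8760]
Step 48: x=[6.2238] v=[-0.7767]
Step 49: x=[6.1901] v=[-0.6749]
Step 50: x=[6.1616] v=[-0.5709]
Step 51: x=[6.1383] v=[-0.4651]
Step 52: x=[6.1204] v=[-0.3578]
Step 53: x=[6.1079] v=[-0.2493]
Step 54: x=[6.1009] v=[-0.1400]
Step 55: x=[6.0994] v=[-0.0303]
Step 56: x=[6.1034] v=[0.0795]
First v>=0 after going negative at step 56, time=2.8000

Answer: 2.8000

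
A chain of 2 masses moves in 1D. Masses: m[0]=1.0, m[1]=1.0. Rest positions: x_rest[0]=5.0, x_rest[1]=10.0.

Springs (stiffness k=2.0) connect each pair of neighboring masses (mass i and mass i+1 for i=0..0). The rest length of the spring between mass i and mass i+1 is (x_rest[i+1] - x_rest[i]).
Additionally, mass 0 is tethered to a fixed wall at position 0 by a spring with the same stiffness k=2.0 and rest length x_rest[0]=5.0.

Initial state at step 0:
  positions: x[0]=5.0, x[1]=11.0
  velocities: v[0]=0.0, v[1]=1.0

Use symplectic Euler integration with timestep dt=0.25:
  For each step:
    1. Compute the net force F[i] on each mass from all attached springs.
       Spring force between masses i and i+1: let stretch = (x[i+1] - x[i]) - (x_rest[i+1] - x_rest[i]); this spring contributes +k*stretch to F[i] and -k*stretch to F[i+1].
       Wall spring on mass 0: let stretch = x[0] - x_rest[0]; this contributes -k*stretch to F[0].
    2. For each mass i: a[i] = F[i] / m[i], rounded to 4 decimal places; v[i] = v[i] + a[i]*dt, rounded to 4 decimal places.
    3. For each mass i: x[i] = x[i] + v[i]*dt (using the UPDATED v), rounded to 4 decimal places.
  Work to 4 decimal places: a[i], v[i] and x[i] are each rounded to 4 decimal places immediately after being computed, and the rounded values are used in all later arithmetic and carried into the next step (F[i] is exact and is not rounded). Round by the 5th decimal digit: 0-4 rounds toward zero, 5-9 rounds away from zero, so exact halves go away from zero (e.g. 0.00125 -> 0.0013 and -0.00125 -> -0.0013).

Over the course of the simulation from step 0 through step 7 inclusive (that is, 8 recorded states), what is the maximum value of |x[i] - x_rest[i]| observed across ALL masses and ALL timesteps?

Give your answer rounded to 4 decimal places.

Step 0: x=[5.0000 11.0000] v=[0.0000 1.0000]
Step 1: x=[5.1250 11.1250] v=[0.5000 0.5000]
Step 2: x=[5.3594 11.1250] v=[0.9375 0.0000]
Step 3: x=[5.6446 11.0293] v=[1.1406 -0.3828]
Step 4: x=[5.8973 10.8855] v=[1.0107 -0.5752]
Step 5: x=[6.0364 10.7432] v=[0.5562 -0.5693]
Step 6: x=[6.0093 10.6375] v=[-0.1086 -0.4227]
Step 7: x=[5.8095 10.5783] v=[-0.7992 -0.2368]
Max displacement = 1.1250

Answer: 1.1250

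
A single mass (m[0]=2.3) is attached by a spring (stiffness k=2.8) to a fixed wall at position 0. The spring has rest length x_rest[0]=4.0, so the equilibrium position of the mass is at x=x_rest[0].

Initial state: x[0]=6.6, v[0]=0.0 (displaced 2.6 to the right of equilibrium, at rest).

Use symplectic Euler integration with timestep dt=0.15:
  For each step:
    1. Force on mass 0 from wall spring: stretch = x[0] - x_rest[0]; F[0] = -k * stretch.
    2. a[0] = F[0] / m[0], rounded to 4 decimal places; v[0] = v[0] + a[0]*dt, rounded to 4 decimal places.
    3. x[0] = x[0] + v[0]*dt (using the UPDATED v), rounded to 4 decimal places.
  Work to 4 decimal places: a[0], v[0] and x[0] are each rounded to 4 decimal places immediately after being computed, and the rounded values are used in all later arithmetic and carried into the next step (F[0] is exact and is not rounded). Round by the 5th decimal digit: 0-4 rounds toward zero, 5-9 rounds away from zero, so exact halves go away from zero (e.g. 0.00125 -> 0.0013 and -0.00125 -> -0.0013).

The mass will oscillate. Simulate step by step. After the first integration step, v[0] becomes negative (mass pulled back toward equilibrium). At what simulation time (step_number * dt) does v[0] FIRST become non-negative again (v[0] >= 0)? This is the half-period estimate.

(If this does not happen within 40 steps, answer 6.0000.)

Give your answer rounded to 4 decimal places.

Answer: 2.8500

Derivation:
Step 0: x=[6.6000] v=[0.0000]
Step 1: x=[6.5288] v=[-0.4748]
Step 2: x=[6.3883] v=[-0.9366]
Step 3: x=[6.1824] v=[-1.3727]
Step 4: x=[5.9167] v=[-1.7712]
Step 5: x=[5.5985] v=[-2.1212]
Step 6: x=[5.2365] v=[-2.4131]
Step 7: x=[4.8407] v=[-2.6389]
Step 8: x=[4.4218] v=[-2.7924]
Step 9: x=[3.9914] v=[-2.8694]
Step 10: x=[3.5612] v=[-2.8678]
Step 11: x=[3.1430] v=[-2.7877]
Step 12: x=[2.7483] v=[-2.6312]
Step 13: x=[2.3879] v=[-2.4026]
Step 14: x=[2.0717] v=[-2.1082]
Step 15: x=[1.8083] v=[-1.7561]
Step 16: x=[1.6049] v=[-1.3559]
Step 17: x=[1.4671] v=[-0.9185]
Step 18: x=[1.3987] v=[-0.4560]
Step 19: x=[1.4016] v=[0.0190]
First v>=0 after going negative at step 19, time=2.8500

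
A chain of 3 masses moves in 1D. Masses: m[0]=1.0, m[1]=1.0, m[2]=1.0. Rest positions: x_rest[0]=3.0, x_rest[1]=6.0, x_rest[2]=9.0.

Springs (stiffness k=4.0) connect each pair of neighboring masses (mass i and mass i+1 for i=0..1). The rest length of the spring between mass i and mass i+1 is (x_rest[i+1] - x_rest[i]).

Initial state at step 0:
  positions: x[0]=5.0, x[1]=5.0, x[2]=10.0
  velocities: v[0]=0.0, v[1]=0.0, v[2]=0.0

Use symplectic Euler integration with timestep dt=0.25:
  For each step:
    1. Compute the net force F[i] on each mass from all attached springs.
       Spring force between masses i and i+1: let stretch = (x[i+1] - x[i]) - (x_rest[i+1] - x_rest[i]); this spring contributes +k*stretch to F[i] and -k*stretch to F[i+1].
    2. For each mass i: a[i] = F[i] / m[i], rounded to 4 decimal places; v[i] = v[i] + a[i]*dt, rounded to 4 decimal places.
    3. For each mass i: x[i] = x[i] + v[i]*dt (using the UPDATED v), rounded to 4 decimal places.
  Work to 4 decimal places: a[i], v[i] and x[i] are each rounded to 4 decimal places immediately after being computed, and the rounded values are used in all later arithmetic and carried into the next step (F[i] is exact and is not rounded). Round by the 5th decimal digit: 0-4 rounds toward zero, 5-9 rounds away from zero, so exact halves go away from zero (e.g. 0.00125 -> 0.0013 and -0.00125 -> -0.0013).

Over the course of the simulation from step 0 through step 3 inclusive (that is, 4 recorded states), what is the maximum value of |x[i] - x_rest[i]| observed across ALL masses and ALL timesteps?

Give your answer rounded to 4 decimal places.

Answer: 2.5156

Derivation:
Step 0: x=[5.0000 5.0000 10.0000] v=[0.0000 0.0000 0.0000]
Step 1: x=[4.2500 6.2500 9.5000] v=[-3.0000 5.0000 -2.0000]
Step 2: x=[3.2500 7.8125 8.9375] v=[-4.0000 6.2500 -2.2500]
Step 3: x=[2.6406 8.5156 8.8438] v=[-2.4375 2.8125 -0.3750]
Max displacement = 2.5156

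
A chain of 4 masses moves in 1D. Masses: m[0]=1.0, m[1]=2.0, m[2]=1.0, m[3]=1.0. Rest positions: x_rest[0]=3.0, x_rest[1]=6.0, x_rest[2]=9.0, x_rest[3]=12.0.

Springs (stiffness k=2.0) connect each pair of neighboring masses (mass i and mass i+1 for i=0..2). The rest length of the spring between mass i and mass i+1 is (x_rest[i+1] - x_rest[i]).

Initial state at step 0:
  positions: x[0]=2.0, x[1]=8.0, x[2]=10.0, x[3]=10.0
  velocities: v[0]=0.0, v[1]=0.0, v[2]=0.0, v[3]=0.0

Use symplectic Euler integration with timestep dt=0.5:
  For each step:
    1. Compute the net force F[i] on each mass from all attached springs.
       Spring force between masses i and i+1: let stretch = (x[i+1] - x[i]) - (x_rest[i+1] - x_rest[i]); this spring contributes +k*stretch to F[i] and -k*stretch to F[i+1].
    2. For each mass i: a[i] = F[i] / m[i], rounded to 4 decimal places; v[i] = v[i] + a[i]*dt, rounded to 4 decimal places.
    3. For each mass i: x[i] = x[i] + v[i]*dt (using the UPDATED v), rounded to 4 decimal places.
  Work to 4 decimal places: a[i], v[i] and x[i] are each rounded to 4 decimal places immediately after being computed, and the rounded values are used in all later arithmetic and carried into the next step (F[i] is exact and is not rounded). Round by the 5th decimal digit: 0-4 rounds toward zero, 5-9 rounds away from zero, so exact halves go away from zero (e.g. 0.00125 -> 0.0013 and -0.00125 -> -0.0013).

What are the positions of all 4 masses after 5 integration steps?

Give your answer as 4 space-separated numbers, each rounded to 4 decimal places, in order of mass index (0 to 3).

Answer: 1.6875 6.4766 10.5469 12.8126

Derivation:
Step 0: x=[2.0000 8.0000 10.0000 10.0000] v=[0.0000 0.0000 0.0000 0.0000]
Step 1: x=[3.5000 7.0000 9.0000 11.5000] v=[3.0000 -2.0000 -2.0000 3.0000]
Step 2: x=[5.2500 5.6250 8.2500 13.2500] v=[3.5000 -2.7500 -1.5000 3.5000]
Step 3: x=[5.6875 4.8125 8.6875 14.0000] v=[0.8750 -1.6250 0.8750 1.5000]
Step 4: x=[4.1875 5.1875 9.8438 13.5938] v=[-3.0000 0.7500 2.3125 -0.8125]
Step 5: x=[1.6875 6.4766 10.5469 12.8126] v=[-5.0000 2.5782 1.4062 -1.5625]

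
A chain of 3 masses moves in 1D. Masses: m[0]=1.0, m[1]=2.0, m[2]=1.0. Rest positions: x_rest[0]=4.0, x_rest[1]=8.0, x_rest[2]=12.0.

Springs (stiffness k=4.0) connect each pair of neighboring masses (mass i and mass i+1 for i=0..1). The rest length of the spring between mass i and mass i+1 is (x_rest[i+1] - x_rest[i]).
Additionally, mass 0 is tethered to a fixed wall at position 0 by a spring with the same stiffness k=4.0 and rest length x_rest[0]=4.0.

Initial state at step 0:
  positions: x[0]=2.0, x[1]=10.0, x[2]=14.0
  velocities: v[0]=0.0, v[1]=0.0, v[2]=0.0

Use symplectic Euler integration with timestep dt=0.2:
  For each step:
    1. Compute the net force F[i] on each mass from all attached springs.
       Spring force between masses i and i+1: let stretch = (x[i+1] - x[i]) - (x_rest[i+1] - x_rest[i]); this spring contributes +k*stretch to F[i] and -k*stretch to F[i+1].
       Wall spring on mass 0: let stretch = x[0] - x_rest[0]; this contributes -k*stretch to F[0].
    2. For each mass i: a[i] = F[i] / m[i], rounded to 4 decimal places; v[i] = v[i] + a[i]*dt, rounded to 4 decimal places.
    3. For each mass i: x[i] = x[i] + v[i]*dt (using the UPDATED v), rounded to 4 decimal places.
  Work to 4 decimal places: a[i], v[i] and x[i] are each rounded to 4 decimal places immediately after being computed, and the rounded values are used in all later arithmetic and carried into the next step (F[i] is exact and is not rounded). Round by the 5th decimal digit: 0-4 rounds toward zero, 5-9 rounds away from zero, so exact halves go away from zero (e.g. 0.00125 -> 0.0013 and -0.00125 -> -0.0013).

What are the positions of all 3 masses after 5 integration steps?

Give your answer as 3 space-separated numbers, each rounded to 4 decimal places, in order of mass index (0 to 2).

Step 0: x=[2.0000 10.0000 14.0000] v=[0.0000 0.0000 0.0000]
Step 1: x=[2.9600 9.6800 14.0000] v=[4.8000 -1.6000 0.0000]
Step 2: x=[4.5216 9.1680 13.9488] v=[7.8080 -2.5600 -0.2560]
Step 3: x=[6.1032 8.6668 13.7727] v=[7.9078 -2.5062 -0.8806]
Step 4: x=[7.1184 8.3689 13.4196] v=[5.0761 -1.4893 -1.7653]
Step 5: x=[7.1948 8.3751 12.8984] v=[0.3818 0.0308 -2.6059]

Answer: 7.1948 8.3751 12.8984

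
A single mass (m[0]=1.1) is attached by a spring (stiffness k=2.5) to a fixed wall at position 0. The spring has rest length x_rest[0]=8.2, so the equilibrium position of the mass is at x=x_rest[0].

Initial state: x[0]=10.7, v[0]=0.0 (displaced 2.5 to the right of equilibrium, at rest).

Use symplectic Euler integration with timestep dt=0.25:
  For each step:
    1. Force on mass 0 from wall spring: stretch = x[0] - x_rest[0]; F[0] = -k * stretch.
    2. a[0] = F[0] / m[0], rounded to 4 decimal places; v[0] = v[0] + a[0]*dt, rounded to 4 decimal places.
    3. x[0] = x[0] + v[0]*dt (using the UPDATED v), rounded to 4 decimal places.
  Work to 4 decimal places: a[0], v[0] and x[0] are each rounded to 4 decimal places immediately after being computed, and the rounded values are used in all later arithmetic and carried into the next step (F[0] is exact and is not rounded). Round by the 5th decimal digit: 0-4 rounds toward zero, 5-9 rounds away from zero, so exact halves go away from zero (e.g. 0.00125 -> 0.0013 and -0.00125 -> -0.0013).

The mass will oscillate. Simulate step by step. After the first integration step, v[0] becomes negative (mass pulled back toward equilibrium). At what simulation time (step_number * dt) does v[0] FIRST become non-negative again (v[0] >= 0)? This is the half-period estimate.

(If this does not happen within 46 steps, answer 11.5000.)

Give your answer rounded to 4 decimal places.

Answer: 2.2500

Derivation:
Step 0: x=[10.7000] v=[0.0000]
Step 1: x=[10.3449] v=[-1.4205]
Step 2: x=[9.6851] v=[-2.6392]
Step 3: x=[8.8144] v=[-3.4830]
Step 4: x=[7.8564] v=[-3.8321]
Step 5: x=[6.9472] v=[-3.6369]
Step 6: x=[6.2159] v=[-2.9251]
Step 7: x=[5.7665] v=[-1.7978]
Step 8: x=[5.6627] v=[-0.4151]
Step 9: x=[5.9194] v=[1.0266]
First v>=0 after going negative at step 9, time=2.2500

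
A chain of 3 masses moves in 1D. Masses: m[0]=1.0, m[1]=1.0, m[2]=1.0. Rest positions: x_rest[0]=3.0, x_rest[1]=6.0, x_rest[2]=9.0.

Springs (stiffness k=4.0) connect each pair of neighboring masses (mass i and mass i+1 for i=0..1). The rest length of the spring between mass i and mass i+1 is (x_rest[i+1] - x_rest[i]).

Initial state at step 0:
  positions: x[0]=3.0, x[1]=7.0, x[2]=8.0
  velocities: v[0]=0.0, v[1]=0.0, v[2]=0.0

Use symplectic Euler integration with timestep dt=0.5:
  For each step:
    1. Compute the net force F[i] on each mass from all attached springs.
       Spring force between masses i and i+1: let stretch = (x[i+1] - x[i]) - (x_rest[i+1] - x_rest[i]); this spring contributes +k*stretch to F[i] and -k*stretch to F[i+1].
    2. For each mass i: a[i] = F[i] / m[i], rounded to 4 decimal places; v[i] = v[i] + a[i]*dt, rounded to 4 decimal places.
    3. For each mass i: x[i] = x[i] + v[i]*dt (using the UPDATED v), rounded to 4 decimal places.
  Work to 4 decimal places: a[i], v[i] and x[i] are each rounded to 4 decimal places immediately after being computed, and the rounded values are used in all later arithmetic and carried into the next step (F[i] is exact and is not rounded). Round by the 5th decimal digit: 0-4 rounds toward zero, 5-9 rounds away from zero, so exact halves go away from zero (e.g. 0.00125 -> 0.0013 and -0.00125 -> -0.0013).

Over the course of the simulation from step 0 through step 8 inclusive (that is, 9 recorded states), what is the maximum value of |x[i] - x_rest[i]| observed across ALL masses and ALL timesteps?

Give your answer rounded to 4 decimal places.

Step 0: x=[3.0000 7.0000 8.0000] v=[0.0000 0.0000 0.0000]
Step 1: x=[4.0000 4.0000 10.0000] v=[2.0000 -6.0000 4.0000]
Step 2: x=[2.0000 7.0000 9.0000] v=[-4.0000 6.0000 -2.0000]
Step 3: x=[2.0000 7.0000 9.0000] v=[0.0000 0.0000 0.0000]
Step 4: x=[4.0000 4.0000 10.0000] v=[4.0000 -6.0000 2.0000]
Step 5: x=[3.0000 7.0000 8.0000] v=[-2.0000 6.0000 -4.0000]
Step 6: x=[3.0000 7.0000 8.0000] v=[0.0000 0.0000 0.0000]
Step 7: x=[4.0000 4.0000 10.0000] v=[2.0000 -6.0000 4.0000]
Step 8: x=[2.0000 7.0000 9.0000] v=[-4.0000 6.0000 -2.0000]
Max displacement = 2.0000

Answer: 2.0000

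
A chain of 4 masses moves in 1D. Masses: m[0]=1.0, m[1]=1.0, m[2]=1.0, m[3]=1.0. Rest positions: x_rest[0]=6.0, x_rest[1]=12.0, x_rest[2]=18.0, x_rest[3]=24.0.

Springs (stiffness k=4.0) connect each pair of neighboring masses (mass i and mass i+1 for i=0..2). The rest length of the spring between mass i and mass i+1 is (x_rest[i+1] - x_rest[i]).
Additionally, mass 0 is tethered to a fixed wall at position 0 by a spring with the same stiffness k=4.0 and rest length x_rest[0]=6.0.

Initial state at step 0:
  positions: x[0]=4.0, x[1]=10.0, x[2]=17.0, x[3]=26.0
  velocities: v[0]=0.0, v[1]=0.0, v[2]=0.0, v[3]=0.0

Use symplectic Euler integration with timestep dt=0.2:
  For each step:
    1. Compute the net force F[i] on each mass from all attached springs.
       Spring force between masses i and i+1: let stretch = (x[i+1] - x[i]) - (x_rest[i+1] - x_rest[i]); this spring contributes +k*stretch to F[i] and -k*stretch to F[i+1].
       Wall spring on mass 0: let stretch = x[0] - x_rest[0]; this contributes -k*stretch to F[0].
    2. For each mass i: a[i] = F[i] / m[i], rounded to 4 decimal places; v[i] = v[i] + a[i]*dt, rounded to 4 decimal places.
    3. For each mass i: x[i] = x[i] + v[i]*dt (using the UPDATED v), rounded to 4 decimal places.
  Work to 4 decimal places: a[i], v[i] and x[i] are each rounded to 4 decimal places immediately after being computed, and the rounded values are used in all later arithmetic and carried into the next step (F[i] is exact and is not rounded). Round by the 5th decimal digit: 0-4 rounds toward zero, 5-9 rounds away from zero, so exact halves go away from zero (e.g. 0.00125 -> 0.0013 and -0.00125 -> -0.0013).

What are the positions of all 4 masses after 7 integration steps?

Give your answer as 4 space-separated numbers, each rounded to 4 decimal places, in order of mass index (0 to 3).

Answer: 7.7095 14.2653 17.5308 21.8961

Derivation:
Step 0: x=[4.0000 10.0000 17.0000 26.0000] v=[0.0000 0.0000 0.0000 0.0000]
Step 1: x=[4.3200 10.1600 17.3200 25.5200] v=[1.6000 0.8000 1.6000 -2.4000]
Step 2: x=[4.8832 10.5312 17.8064 24.6880] v=[2.8160 1.8560 2.4320 -4.1600]
Step 3: x=[5.5688 11.1628 18.2298 23.7149] v=[3.4278 3.1578 2.1171 -4.8653]
Step 4: x=[6.2584 12.0300 18.4001 22.8242] v=[3.4480 4.3362 0.8516 -4.4534]
Step 5: x=[6.8701 12.9930 18.2591 22.1857] v=[3.0586 4.8150 -0.7052 -3.1927]
Step 6: x=[7.3623 13.8189 17.9037 21.8789] v=[2.4608 4.1296 -1.7768 -1.5340]
Step 7: x=[7.7095 14.2653 17.5308 21.8961] v=[1.7362 2.2322 -1.8645 0.0858]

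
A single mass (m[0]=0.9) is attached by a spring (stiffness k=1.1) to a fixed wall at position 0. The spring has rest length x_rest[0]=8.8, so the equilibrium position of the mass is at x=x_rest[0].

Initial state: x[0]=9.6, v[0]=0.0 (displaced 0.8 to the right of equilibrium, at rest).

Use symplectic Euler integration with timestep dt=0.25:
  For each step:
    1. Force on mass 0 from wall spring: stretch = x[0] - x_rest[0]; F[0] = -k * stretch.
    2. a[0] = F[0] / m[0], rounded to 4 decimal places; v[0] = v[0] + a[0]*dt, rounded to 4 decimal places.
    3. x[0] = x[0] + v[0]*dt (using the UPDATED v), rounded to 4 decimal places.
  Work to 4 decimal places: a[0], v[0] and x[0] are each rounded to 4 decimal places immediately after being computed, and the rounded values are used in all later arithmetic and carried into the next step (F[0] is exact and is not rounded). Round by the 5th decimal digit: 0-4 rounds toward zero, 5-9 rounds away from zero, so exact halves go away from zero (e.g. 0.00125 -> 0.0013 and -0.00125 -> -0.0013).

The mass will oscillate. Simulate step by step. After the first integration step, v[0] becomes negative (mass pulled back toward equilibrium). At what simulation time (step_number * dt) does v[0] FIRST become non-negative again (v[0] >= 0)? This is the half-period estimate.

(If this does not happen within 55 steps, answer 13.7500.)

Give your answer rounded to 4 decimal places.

Step 0: x=[9.6000] v=[0.0000]
Step 1: x=[9.5389] v=[-0.2445]
Step 2: x=[9.4213] v=[-0.4703]
Step 3: x=[9.2563] v=[-0.6602]
Step 4: x=[9.0564] v=[-0.7996]
Step 5: x=[8.8369] v=[-0.8780]
Step 6: x=[8.6146] v=[-0.8893]
Step 7: x=[8.4064] v=[-0.8327]
Step 8: x=[8.2283] v=[-0.7124]
Step 9: x=[8.0939] v=[-0.5377]
Step 10: x=[8.0134] v=[-0.3220]
Step 11: x=[7.9930] v=[-0.0817]
Step 12: x=[8.0342] v=[0.1649]
First v>=0 after going negative at step 12, time=3.0000

Answer: 3.0000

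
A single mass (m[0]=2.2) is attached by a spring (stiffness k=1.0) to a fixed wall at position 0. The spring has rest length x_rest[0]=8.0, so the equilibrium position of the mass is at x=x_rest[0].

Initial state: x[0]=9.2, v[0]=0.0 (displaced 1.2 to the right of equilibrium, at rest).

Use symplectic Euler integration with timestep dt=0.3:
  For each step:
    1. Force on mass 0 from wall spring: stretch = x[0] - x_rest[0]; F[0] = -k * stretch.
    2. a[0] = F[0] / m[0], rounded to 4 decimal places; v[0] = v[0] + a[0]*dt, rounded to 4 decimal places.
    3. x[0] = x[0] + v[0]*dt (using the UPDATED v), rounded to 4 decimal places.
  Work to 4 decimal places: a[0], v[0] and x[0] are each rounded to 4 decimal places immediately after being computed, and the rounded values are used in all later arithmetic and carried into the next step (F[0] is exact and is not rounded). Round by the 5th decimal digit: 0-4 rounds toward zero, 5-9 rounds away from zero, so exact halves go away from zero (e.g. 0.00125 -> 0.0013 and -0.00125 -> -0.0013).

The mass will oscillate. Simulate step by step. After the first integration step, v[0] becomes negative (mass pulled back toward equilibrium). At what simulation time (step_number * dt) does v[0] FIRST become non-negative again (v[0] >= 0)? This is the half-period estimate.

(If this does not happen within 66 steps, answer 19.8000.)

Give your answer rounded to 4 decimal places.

Step 0: x=[9.2000] v=[0.0000]
Step 1: x=[9.1509] v=[-0.1637]
Step 2: x=[9.0547] v=[-0.3206]
Step 3: x=[8.9154] v=[-0.4644]
Step 4: x=[8.7386] v=[-0.5892]
Step 5: x=[8.5316] v=[-0.6899]
Step 6: x=[8.3029] v=[-0.7624]
Step 7: x=[8.0618] v=[-0.8037]
Step 8: x=[7.8182] v=[-0.8121]
Step 9: x=[7.5820] v=[-0.7873]
Step 10: x=[7.3629] v=[-0.7303]
Step 11: x=[7.1699] v=[-0.6434]
Step 12: x=[7.0108] v=[-0.5302]
Step 13: x=[6.8922] v=[-0.3953]
Step 14: x=[6.8189] v=[-0.2443]
Step 15: x=[6.7939] v=[-0.0832]
Step 16: x=[6.8183] v=[0.0813]
First v>=0 after going negative at step 16, time=4.8000

Answer: 4.8000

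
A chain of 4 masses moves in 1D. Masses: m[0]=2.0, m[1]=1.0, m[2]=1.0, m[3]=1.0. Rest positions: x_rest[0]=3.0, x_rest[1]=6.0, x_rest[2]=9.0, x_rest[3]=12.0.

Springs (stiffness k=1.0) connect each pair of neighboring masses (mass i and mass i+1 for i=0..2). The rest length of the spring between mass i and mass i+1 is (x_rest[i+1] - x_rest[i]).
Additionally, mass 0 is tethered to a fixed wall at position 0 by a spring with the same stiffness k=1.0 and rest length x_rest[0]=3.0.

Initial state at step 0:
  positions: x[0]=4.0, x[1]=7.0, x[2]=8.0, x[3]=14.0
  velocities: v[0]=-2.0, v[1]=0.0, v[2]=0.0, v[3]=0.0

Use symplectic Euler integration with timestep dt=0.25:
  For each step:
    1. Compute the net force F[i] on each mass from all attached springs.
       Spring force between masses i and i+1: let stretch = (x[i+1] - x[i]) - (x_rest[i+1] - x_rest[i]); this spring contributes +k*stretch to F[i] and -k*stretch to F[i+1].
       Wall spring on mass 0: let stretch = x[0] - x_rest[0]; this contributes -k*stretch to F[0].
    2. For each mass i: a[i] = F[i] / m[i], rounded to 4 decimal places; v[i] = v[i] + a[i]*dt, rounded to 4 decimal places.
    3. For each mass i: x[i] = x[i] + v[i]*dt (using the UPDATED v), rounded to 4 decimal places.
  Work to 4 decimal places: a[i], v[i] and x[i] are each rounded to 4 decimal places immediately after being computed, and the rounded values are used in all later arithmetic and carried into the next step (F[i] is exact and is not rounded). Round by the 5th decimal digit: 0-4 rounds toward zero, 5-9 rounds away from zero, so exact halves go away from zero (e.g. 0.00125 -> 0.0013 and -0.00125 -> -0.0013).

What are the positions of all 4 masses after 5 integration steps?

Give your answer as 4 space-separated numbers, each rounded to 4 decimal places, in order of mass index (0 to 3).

Answer: 1.5589 5.5704 10.8984 12.1324

Derivation:
Step 0: x=[4.0000 7.0000 8.0000 14.0000] v=[-2.0000 0.0000 0.0000 0.0000]
Step 1: x=[3.4688 6.8750 8.3125 13.8125] v=[-2.1250 -0.5000 1.2500 -0.7500]
Step 2: x=[2.9356 6.6270 8.8789 13.4688] v=[-2.1328 -0.9922 2.2656 -1.3750]
Step 3: x=[2.4260 6.2890 9.5914 13.0257] v=[-2.0383 -1.3521 2.8501 -1.7725]
Step 4: x=[1.9613 5.9159 10.3122 12.5554] v=[-1.8587 -1.4923 2.8831 -1.8811]
Step 5: x=[1.5589 5.5704 10.8984 12.1324] v=[-1.6095 -1.3819 2.3448 -1.6919]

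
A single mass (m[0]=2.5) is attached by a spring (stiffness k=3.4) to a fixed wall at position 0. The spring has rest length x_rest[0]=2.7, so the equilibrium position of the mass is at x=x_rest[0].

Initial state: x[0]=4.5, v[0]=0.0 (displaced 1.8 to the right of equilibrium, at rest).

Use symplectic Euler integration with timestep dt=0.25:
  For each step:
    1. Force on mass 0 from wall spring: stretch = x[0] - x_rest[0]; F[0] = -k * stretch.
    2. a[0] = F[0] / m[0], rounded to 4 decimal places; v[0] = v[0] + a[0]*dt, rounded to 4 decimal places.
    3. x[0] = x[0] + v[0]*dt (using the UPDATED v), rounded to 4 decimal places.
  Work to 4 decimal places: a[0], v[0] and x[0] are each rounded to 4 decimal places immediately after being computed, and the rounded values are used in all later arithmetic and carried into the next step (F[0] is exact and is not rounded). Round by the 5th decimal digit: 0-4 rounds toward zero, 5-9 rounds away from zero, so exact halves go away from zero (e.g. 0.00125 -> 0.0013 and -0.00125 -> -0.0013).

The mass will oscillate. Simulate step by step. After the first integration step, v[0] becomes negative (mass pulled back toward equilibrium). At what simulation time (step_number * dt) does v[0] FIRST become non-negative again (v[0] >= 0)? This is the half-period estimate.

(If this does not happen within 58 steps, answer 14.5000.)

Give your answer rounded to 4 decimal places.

Step 0: x=[4.5000] v=[0.0000]
Step 1: x=[4.3470] v=[-0.6120]
Step 2: x=[4.0540] v=[-1.1720]
Step 3: x=[3.6459] v=[-1.6324]
Step 4: x=[3.1574] v=[-1.9540]
Step 5: x=[2.6300] v=[-2.1095]
Step 6: x=[2.1086] v=[-2.0857]
Step 7: x=[1.6375] v=[-1.8846]
Step 8: x=[1.2567] v=[-1.5234]
Step 9: x=[0.9985] v=[-1.0327]
Step 10: x=[0.8850] v=[-0.4542]
Step 11: x=[0.9257] v=[0.1629]
First v>=0 after going negative at step 11, time=2.7500

Answer: 2.7500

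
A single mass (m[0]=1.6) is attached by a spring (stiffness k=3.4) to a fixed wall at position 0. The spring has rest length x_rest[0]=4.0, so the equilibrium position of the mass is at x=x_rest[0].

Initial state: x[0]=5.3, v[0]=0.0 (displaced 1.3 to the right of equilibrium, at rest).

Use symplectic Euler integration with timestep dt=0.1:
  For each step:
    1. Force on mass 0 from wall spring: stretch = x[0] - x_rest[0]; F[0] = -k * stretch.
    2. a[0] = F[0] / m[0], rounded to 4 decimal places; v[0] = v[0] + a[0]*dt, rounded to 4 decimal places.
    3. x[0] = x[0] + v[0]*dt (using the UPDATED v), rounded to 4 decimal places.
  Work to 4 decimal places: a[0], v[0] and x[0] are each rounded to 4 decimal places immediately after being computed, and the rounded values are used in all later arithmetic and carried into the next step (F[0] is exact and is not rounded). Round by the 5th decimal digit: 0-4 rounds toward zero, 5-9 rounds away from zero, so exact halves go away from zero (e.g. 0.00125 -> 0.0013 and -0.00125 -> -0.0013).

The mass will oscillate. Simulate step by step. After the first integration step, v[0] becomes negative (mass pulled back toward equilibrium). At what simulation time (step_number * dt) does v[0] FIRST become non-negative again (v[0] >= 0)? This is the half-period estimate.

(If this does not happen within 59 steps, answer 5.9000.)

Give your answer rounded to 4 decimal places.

Answer: 2.2000

Derivation:
Step 0: x=[5.3000] v=[0.0000]
Step 1: x=[5.2724] v=[-0.2763]
Step 2: x=[5.2177] v=[-0.5467]
Step 3: x=[5.1372] v=[-0.8055]
Step 4: x=[5.0325] v=[-1.0472]
Step 5: x=[4.9058] v=[-1.2666]
Step 6: x=[4.7599] v=[-1.4591]
Step 7: x=[4.5978] v=[-1.6206]
Step 8: x=[4.4230] v=[-1.7476]
Step 9: x=[4.2393] v=[-1.8375]
Step 10: x=[4.0505] v=[-1.8884]
Step 11: x=[3.8606] v=[-1.8991]
Step 12: x=[3.6737] v=[-1.8695]
Step 13: x=[3.4937] v=[-1.8002]
Step 14: x=[3.3244] v=[-1.6926]
Step 15: x=[3.1695] v=[-1.5490]
Step 16: x=[3.0323] v=[-1.3725]
Step 17: x=[2.9156] v=[-1.1669]
Step 18: x=[2.8220] v=[-0.9365]
Step 19: x=[2.7534] v=[-0.6862]
Step 20: x=[2.7113] v=[-0.4213]
Step 21: x=[2.6966] v=[-0.1475]
Step 22: x=[2.7096] v=[0.1295]
First v>=0 after going negative at step 22, time=2.2000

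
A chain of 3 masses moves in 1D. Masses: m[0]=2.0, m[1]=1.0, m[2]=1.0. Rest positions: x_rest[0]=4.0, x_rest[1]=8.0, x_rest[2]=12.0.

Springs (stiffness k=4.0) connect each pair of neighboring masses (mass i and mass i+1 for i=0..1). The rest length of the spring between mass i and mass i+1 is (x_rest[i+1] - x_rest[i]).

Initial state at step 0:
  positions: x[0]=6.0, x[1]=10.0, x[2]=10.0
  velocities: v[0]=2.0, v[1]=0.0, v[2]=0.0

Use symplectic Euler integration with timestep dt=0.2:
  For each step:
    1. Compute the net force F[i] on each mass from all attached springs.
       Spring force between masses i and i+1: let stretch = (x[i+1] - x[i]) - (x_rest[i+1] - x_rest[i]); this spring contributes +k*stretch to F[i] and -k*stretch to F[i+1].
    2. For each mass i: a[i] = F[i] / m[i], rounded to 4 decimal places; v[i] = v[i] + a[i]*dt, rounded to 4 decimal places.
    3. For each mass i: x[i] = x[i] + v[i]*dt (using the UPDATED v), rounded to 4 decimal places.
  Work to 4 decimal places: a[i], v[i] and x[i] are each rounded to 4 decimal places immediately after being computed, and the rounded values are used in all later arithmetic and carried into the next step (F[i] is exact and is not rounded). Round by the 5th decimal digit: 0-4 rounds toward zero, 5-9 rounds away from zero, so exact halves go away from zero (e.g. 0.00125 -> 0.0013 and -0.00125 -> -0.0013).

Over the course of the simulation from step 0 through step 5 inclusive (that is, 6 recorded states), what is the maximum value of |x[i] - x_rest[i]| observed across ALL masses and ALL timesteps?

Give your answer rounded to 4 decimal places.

Step 0: x=[6.0000 10.0000 10.0000] v=[2.0000 0.0000 0.0000]
Step 1: x=[6.4000 9.3600 10.6400] v=[2.0000 -3.2000 3.2000]
Step 2: x=[6.7168 8.4512 11.7152] v=[1.5840 -4.5440 5.3760]
Step 3: x=[6.8524 7.7871 12.9082] v=[0.6778 -3.3203 5.9648]
Step 4: x=[6.7427 7.7929 13.9218] v=[-0.5483 0.0288 5.0679]
Step 5: x=[6.3971 8.6113 14.5948] v=[-1.7282 4.0918 3.3648]
Max displacement = 2.8524

Answer: 2.8524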